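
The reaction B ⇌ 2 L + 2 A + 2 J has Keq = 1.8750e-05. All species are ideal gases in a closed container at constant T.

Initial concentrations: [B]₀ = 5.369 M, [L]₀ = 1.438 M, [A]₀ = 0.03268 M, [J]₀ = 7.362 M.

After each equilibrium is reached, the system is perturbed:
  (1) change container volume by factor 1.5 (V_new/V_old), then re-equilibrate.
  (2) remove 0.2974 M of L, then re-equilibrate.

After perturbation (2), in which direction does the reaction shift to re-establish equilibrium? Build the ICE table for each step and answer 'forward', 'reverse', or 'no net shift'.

Q₀ = 0.02229 vs Keq = 1.8750e-05 ⇒ Q>K, reverse
Step 1:
                    B           L           A           J
  init          5.369       1.438     0.03268       7.362
  Δ           0.01585    -0.03171    -0.03171    -0.03171
  eq            5.385       1.406  9.7474e-04        7.33
  solve Keq expr → x = -0.01585; check Q = 1.8750e-05
Then change container volume by factor 1.5 (V_new/V_old).
Step 2:
                    B           L           A           J
  init           3.59      0.9375  6.4983e-04       4.887
  Δ       -5.6908e-04    0.001138    0.001138    0.001138
  eq            3.589      0.9387    0.001788       4.888
  solve Keq expr → x = 5.6908e-04; check Q = 1.8750e-05
Then remove 0.2974 M of L.
Step 3:
                    B           L           A           J
  init          3.589      0.6413    0.001788       4.888
  Δ       -4.1263e-04  8.2526e-04  8.2526e-04  8.2526e-04
  eq            3.589      0.6421    0.002613       4.889
  solve Keq expr → x = 4.1263e-04; check Q = 1.8750e-05

Direction: forward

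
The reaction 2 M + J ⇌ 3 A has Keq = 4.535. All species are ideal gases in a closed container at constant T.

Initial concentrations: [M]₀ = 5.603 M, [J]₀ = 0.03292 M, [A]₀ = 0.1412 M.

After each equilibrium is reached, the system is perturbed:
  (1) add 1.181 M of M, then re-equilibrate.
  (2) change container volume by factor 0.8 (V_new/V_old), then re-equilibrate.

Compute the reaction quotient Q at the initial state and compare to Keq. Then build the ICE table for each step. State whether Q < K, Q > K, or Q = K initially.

Q₀ = 0.002724 vs Keq = 4.535 ⇒ Q<K, forward
Step 1:
                  M         J         A
  I           5.603   0.03292    0.1412
  C        -0.06564  -0.03282   0.09846
  E           5.537 9.8997e-05    0.2397
  solve Keq expr → x = 0.03282; check Q = 4.535
Then add 1.181 M of M.
Step 2:
                  M         J         A
  I           6.718 9.8997e-05    0.2397
  C       -6.3329e-05 -3.1664e-05 9.4993e-05
  E           6.718 6.7332e-05    0.2398
  solve Keq expr → x = 3.1664e-05; check Q = 4.535
Then change container volume by factor 0.8 (V_new/V_old).
Step 3:
                  M         J         A
  I           8.398 8.4165e-05    0.2997
  C               0         0         0
  E           8.398 8.4165e-05    0.2997
  solve Keq expr → x = 0; check Q = 4.535

Q₀ = 0.002724; Q < K (proceeds forward)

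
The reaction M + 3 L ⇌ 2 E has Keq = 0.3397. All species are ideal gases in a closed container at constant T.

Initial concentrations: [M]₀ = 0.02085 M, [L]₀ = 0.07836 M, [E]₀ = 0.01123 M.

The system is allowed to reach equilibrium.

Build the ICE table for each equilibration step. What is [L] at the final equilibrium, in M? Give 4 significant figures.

Q₀ = 12.57 vs Keq = 0.3397 ⇒ Q>K, reverse
Step 1:
                   M          L          E
  I          0.02085    0.07836    0.01123
  C         0.004338    0.01301  -0.008675
  E          0.02519    0.09137   0.002555
  solve Keq expr → x = -0.004338; check Q = 0.3397

[L]_eq = 0.09137 M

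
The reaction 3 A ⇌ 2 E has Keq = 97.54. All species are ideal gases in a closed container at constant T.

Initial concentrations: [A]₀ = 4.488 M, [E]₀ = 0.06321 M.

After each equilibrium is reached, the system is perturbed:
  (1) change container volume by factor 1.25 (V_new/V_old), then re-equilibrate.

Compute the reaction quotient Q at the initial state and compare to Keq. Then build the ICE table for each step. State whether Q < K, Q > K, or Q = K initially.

Q₀ = 4.4199e-05; Q < K (proceeds forward)

Q₀ = 4.4199e-05 vs Keq = 97.54 ⇒ Q<K, forward
Step 1:
                  A         E
  init        4.488   0.06321
  Δ           -4.06     2.706
  eq         0.4284      2.77
  solve Keq expr → x = 1.353; check Q = 97.54
Then change container volume by factor 1.25 (V_new/V_old).
Step 2:
                  A         E
  init       0.3427     2.216
  Δ         0.02464  -0.01643
  eq         0.3674     2.199
  solve Keq expr → x = -0.008213; check Q = 97.54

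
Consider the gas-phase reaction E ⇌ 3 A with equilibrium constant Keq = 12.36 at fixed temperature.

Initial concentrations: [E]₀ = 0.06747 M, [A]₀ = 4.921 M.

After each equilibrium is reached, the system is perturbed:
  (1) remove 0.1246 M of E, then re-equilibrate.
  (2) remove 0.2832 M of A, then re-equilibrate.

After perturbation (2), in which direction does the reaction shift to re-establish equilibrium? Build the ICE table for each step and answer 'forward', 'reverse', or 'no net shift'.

Q₀ = 1766 vs Keq = 12.36 ⇒ Q>K, reverse
Step 1:
                  E         A
  init      0.06747     4.921
  Δ          0.8827    -2.648
  eq         0.9501     2.273
  solve Keq expr → x = -0.8827; check Q = 12.36
Then remove 0.1246 M of E.
Step 2:
                  E         A
  init       0.8255     2.273
  Δ         0.02691  -0.08073
  eq         0.8524     2.192
  solve Keq expr → x = -0.02691; check Q = 12.36
Then remove 0.2832 M of A.
Step 3:
                  E         A
  init       0.8524     1.909
  Δ        -0.07293    0.2188
  eq         0.7795     2.128
  solve Keq expr → x = 0.07293; check Q = 12.36

Direction: forward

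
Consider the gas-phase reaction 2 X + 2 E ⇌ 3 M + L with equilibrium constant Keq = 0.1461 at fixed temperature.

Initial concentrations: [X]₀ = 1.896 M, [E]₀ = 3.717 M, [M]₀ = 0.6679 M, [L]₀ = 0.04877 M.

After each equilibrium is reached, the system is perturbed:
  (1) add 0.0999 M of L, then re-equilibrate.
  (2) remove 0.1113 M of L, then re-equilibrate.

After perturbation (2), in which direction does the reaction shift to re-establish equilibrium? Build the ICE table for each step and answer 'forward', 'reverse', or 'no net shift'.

Direction: forward

Q₀ = 2.9257e-04 vs Keq = 0.1461 ⇒ Q<K, forward
Step 1:
                  X         E         M         L
  init        1.896     3.717    0.6679   0.04877
  Δ         -0.6902   -0.6902     1.035    0.3451
  eq          1.206     3.027     1.703    0.3939
  solve Keq expr → x = 0.3451; check Q = 0.1461
Then add 0.0999 M of L.
Step 2:
                  X         E         M         L
  init        1.206     3.027     1.703    0.4938
  Δ         0.03762   0.03762  -0.05642  -0.01881
  eq          1.243     3.064     1.647     0.475
  solve Keq expr → x = -0.01881; check Q = 0.1461
Then remove 0.1113 M of L.
Step 3:
                  X         E         M         L
  init        1.243     3.064     1.647    0.3637
  Δ        -0.04231  -0.04231   0.06346   0.02115
  eq          1.201     3.022      1.71    0.3848
  solve Keq expr → x = 0.02115; check Q = 0.1461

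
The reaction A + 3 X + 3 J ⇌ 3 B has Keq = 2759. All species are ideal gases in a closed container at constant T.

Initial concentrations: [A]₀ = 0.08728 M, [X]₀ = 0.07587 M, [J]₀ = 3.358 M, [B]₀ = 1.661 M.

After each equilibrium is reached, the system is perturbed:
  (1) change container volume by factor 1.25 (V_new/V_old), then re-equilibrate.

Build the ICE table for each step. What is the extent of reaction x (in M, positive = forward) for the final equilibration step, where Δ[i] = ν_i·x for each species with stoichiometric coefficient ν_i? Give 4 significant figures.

Q₀ = 3175 vs Keq = 2759 ⇒ Q>K, reverse
Step 1:
                    A           X           J           B
  Initial     0.08728     0.07587       3.358       1.661
  Change     0.001034    0.003103    0.003103   -0.003103
  Equil       0.08831     0.07897       3.361       1.658
  solve Keq expr → x = -0.001034; check Q = 2759
Then change container volume by factor 1.25 (V_new/V_old).
Step 2:
                    A           X           J           B
  Initial     0.07065     0.06318       2.689       1.326
  Change     0.005985     0.01796     0.01796    -0.01796
  Equil       0.07664     0.08113       2.707       1.308
  solve Keq expr → x = -0.005985; check Q = 2759

x = -0.005985 M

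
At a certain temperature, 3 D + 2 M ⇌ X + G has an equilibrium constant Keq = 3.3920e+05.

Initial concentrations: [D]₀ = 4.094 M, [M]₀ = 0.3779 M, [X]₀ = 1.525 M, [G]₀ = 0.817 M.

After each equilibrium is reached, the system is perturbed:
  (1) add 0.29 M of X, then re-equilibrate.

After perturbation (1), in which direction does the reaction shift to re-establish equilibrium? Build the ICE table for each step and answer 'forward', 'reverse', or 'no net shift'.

Q₀ = 0.1271 vs Keq = 3.3920e+05 ⇒ Q<K, forward
Step 1:
                  D         M         X         G
  I           4.094    0.3779     1.525     0.817
  C         -0.5663   -0.3776    0.1888    0.1888
  E           3.528 3.4023e-04     1.714     1.006
  solve Keq expr → x = 0.1888; check Q = 3.3920e+05
Then add 0.29 M of X.
Step 2:
                  D         M         X         G
  I           3.528 3.4023e-04     2.004     1.006
  C       4.1477e-05 2.7651e-05 -1.3826e-05 -1.3826e-05
  E           3.528 3.6788e-04     2.004     1.006
  solve Keq expr → x = -1.3826e-05; check Q = 3.3920e+05

Direction: reverse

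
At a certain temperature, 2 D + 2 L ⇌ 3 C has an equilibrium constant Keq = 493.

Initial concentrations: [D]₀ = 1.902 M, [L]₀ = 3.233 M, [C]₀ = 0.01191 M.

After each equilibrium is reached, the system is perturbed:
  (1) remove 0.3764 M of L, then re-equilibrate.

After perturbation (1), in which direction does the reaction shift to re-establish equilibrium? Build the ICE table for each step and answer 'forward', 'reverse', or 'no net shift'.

Q₀ = 4.4679e-08 vs Keq = 493 ⇒ Q<K, forward
Step 1:
                   D          L          C
  init         1.902      3.233    0.01191
  Δ           -1.768     -1.768      2.652
  eq          0.1337      1.465      2.664
  solve Keq expr → x = 0.8841; check Q = 493
Then remove 0.3764 M of L.
Step 2:
                   D          L          C
  init        0.1337      1.088      2.664
  Δ           0.0354     0.0354   -0.05309
  eq          0.1691      1.124      2.611
  solve Keq expr → x = -0.0177; check Q = 493

Direction: reverse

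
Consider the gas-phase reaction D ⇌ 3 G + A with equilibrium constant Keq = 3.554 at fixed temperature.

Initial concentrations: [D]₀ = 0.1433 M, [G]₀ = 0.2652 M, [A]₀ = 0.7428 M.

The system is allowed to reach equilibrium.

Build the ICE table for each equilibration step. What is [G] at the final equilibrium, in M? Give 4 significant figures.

[G]_eq = 0.566 M

Q₀ = 0.09668 vs Keq = 3.554 ⇒ Q<K, forward
Step 1:
                  D         G         A
  I          0.1433    0.2652    0.7428
  C         -0.1003    0.3008    0.1003
  E         0.04302     0.566    0.8431
  solve Keq expr → x = 0.1003; check Q = 3.554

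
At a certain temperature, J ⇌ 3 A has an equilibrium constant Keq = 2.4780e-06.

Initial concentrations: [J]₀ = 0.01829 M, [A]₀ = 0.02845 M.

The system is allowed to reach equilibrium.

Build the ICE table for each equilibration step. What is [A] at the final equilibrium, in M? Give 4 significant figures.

Q₀ = 0.001259 vs Keq = 2.4780e-06 ⇒ Q>K, reverse
Step 1:
                   J          A
  I          0.01829    0.02845
  C          0.00814   -0.02442
  E          0.02643   0.004031
  solve Keq expr → x = -0.00814; check Q = 2.4780e-06

[A]_eq = 0.004031 M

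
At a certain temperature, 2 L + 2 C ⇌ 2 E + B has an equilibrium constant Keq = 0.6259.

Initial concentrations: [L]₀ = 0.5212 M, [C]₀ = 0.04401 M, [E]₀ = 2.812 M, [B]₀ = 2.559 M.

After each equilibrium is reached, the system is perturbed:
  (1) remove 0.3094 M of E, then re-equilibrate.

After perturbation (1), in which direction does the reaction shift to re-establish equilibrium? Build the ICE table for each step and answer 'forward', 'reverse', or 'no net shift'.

Direction: forward

Q₀ = 3.8458e+04 vs Keq = 0.6259 ⇒ Q>K, reverse
Step 1:
                  L         C         E         B
  Initial    0.5212   0.04401     2.812     2.559
  Change      1.336     1.336    -1.336   -0.6682
  Equil       1.858      1.38     1.476     1.891
  solve Keq expr → x = -0.6682; check Q = 0.6259
Then remove 0.3094 M of E.
Step 2:
                  L         C         E         B
  Initial     1.858      1.38     1.166     1.891
  Change    -0.1042   -0.1042    0.1042   0.05209
  Equil       1.754     1.276      1.27     1.943
  solve Keq expr → x = 0.05209; check Q = 0.6259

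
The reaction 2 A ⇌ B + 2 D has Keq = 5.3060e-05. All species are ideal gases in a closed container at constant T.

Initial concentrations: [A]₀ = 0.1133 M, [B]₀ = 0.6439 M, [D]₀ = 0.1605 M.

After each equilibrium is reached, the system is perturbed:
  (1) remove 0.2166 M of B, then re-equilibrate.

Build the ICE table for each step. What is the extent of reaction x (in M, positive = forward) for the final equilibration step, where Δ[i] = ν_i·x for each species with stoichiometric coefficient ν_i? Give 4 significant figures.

Q₀ = 1.292 vs Keq = 5.3060e-05 ⇒ Q>K, reverse
Step 1:
                    A           B           D
  I            0.1133      0.6439      0.1605
  C            0.1579    -0.07894     -0.1579
  E            0.2712       0.565    0.002628
  solve Keq expr → x = -0.07894; check Q = 5.3060e-05
Then remove 0.2166 M of B.
Step 2:
                    A           B           D
  I            0.2712      0.3484    0.002628
  C       -7.0827e-04  3.5413e-04  7.0827e-04
  E            0.2705      0.3487    0.003336
  solve Keq expr → x = 3.5413e-04; check Q = 5.3060e-05

x = 3.5413e-04 M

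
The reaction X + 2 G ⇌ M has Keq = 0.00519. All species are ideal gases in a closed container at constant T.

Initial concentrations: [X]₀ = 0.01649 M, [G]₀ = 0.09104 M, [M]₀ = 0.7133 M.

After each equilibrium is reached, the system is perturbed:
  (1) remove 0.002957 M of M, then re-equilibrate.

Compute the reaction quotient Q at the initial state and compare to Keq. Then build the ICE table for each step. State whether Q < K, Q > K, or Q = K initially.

Q₀ = 5219; Q > K (proceeds reverse)

Q₀ = 5219 vs Keq = 0.00519 ⇒ Q>K, reverse
Step 1:
                  X         G         M
  init      0.01649   0.09104    0.7133
  Δ          0.7049      1.41   -0.7049
  eq         0.7214     1.501  0.008432
  solve Keq expr → x = -0.7049; check Q = 0.00519
Then remove 0.002957 M of M.
Step 2:
                  X         G         M
  init       0.7214     1.501  0.005475
  Δ        -0.00286 -0.005719   0.00286
  eq         0.7185     1.495  0.008335
  solve Keq expr → x = 0.00286; check Q = 0.00519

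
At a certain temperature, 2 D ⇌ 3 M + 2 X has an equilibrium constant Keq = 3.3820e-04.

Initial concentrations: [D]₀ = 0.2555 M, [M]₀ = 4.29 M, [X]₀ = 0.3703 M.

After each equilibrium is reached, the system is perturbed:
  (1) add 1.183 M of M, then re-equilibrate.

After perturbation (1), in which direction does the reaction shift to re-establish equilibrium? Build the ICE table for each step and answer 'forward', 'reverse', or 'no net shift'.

Direction: reverse

Q₀ = 165.8 vs Keq = 3.3820e-04 ⇒ Q>K, reverse
Step 1:
                   D          M          X
  init        0.2555       4.29     0.3703
  Δ           0.3687    -0.5531    -0.3687
  eq          0.6242      3.737   0.001589
  solve Keq expr → x = -0.1844; check Q = 3.3820e-04
Then add 1.183 M of M.
Step 2:
                   D          M          X
  init        0.6242       4.92   0.001589
  Δ       5.3600e-04 -8.0401e-04 -5.3600e-04
  eq          0.6247      4.919   0.001053
  solve Keq expr → x = -2.6800e-04; check Q = 3.3820e-04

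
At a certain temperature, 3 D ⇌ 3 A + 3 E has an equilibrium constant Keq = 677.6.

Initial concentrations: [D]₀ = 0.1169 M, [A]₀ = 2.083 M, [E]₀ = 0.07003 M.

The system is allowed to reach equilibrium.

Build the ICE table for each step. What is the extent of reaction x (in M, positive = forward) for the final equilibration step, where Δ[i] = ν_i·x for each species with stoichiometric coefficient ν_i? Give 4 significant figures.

x = 0.02665 M

Q₀ = 1.943 vs Keq = 677.6 ⇒ Q<K, forward
Step 1:
                   D          A          E
  Initial     0.1169      2.083    0.07003
  Change    -0.07996    0.07996    0.07996
  Equil      0.03694      2.163       0.15
  solve Keq expr → x = 0.02665; check Q = 677.6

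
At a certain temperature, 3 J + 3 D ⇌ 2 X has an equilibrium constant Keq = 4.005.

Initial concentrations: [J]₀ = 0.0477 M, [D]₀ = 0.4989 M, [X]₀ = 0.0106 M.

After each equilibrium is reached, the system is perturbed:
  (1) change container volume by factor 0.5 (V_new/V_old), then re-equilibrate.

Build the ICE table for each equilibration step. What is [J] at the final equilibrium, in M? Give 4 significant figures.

Q₀ = 8.337 vs Keq = 4.005 ⇒ Q>K, reverse
Step 1:
                   J          D          X
  Initial     0.0477     0.4989     0.0106
  Change    0.003511   0.003511  -0.002341
  Equil      0.05121     0.5024   0.008259
  solve Keq expr → x = -0.00117; check Q = 4.005
Then change container volume by factor 0.5 (V_new/V_old).
Step 2:
                   J          D          X
  Initial     0.1024      1.005    0.01652
  Change    -0.03068   -0.03068    0.02045
  Equil      0.07174     0.9741    0.03697
  solve Keq expr → x = 0.01023; check Q = 4.005

[J]_eq = 0.07174 M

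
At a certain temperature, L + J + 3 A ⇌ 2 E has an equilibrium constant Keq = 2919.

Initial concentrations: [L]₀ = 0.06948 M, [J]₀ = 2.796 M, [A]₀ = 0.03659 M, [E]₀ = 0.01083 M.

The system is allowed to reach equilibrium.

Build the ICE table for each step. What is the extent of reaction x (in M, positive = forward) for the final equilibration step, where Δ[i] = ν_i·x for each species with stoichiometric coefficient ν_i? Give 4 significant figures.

Q₀ = 12.32 vs Keq = 2919 ⇒ Q<K, forward
Step 1:
                   L          J          A          E
  I          0.06948      2.796    0.03659    0.01083
  C        -0.008359  -0.008359   -0.02508    0.01672
  E          0.06112      2.788    0.01151    0.02755
  solve Keq expr → x = 0.008359; check Q = 2919

x = 0.008359 M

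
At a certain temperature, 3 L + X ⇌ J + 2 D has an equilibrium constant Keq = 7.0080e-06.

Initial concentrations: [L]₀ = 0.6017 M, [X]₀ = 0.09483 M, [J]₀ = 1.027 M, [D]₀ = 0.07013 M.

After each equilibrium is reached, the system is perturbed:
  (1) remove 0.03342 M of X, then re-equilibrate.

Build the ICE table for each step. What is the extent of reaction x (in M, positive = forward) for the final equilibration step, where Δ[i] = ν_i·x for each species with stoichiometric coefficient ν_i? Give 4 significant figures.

x = -3.9197e-05 M

Q₀ = 0.2445 vs Keq = 7.0080e-06 ⇒ Q>K, reverse
Step 1:
                    L           X           J           D
  I            0.6017     0.09483       1.027     0.07013
  C            0.1043     0.03478    -0.03478    -0.06956
  E             0.706      0.1296      0.9922  5.6763e-04
  solve Keq expr → x = -0.03478; check Q = 7.0080e-06
Then remove 0.03342 M of X.
Step 2:
                    L           X           J           D
  I             0.706     0.09619      0.9922  5.6763e-04
  C        1.1759e-04  3.9197e-05 -3.9197e-05 -7.8395e-05
  E            0.7062     0.09623      0.9922  4.8923e-04
  solve Keq expr → x = -3.9197e-05; check Q = 7.0080e-06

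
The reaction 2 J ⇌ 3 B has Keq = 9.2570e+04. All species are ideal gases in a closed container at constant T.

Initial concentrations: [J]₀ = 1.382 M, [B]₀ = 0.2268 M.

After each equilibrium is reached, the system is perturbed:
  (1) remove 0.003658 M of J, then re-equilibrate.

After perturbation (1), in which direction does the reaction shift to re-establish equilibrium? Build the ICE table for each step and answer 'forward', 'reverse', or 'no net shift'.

Direction: reverse

Q₀ = 0.006108 vs Keq = 9.2570e+04 ⇒ Q<K, forward
Step 1:
                    J           B
  Initial       1.382      0.2268
  Change       -1.371       2.056
  Equil       0.01134       2.283
  solve Keq expr → x = 0.6853; check Q = 9.2570e+04
Then remove 0.003658 M of J.
Step 2:
                    J           B
  Initial    0.007678       2.283
  Change     0.003618   -0.005426
  Equil        0.0113       2.277
  solve Keq expr → x = -0.001809; check Q = 9.2570e+04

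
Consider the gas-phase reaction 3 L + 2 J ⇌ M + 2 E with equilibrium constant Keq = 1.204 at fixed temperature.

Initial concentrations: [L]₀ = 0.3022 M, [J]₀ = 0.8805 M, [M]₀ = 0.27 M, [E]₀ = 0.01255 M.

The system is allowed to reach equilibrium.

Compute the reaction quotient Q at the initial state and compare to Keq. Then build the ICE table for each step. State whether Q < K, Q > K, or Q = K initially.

Q₀ = 0.001988; Q < K (proceeds forward)

Q₀ = 0.001988 vs Keq = 1.204 ⇒ Q<K, forward
Step 1:
                   L          J          M          E
  I           0.3022     0.8805       0.27    0.01255
  C          -0.1368   -0.09118    0.04559    0.09118
  E           0.1654     0.7893     0.3156     0.1037
  solve Keq expr → x = 0.04559; check Q = 1.204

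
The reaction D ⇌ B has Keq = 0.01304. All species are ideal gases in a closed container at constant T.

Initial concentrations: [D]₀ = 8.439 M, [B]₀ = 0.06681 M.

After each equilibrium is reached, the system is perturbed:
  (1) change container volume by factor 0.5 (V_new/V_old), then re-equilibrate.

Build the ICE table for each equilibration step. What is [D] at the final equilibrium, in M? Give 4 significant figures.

Q₀ = 0.007917 vs Keq = 0.01304 ⇒ Q<K, forward
Step 1:
                   D          B
  Initial      8.439    0.06681
  Change    -0.04268    0.04268
  Equil        8.396     0.1095
  solve Keq expr → x = 0.04268; check Q = 0.01304
Then change container volume by factor 0.5 (V_new/V_old).
Step 2:
                   D          B
  Initial      16.79      0.219
  Change           0          0
  Equil        16.79      0.219
  solve Keq expr → x = 0; check Q = 0.01304

[D]_eq = 16.79 M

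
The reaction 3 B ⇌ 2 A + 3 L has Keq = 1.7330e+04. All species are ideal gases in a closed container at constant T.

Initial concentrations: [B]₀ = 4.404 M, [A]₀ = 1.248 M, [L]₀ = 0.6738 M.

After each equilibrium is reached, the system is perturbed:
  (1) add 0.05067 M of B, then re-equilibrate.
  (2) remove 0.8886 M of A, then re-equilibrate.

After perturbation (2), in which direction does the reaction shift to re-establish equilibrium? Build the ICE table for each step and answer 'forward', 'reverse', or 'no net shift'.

Q₀ = 0.005578 vs Keq = 1.7330e+04 ⇒ Q<K, forward
Step 1:
                    B           A           L
  init          4.404       1.248      0.6738
  Δ            -3.961       2.641       3.961
  eq           0.4429       3.889       4.635
  solve Keq expr → x = 1.32; check Q = 1.7330e+04
Then add 0.05067 M of B.
Step 2:
                    B           A           L
  init         0.4936       3.889       4.635
  Δ          -0.04419     0.02946     0.04419
  eq           0.4494       3.918       4.679
  solve Keq expr → x = 0.01473; check Q = 1.7330e+04
Then remove 0.8886 M of A.
Step 3:
                    B           A           L
  init         0.4494        3.03       4.679
  Δ          -0.06228     0.04152     0.06228
  eq           0.3871       3.071       4.741
  solve Keq expr → x = 0.02076; check Q = 1.7330e+04

Direction: forward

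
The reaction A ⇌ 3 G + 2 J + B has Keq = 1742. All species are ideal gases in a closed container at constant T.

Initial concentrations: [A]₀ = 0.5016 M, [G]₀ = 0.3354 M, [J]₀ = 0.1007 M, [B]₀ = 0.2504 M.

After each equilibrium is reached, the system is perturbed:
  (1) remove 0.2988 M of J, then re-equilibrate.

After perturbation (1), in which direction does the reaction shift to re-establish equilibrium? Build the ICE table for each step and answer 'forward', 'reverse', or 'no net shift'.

Direction: forward

Q₀ = 1.9100e-04 vs Keq = 1742 ⇒ Q<K, forward
Step 1:
                    A           G           J           B
  init         0.5016      0.3354      0.1007      0.2504
  Δ           -0.4984       1.495      0.9968      0.4984
  eq         0.003177       1.831       1.098      0.7488
  solve Keq expr → x = 0.4984; check Q = 1742
Then remove 0.2988 M of J.
Step 2:
                    A           G           J           B
  init       0.003177       1.831      0.7987      0.7488
  Δ         -0.001466    0.004399    0.002933    0.001466
  eq         0.001711       1.835      0.8017      0.7503
  solve Keq expr → x = 0.001466; check Q = 1742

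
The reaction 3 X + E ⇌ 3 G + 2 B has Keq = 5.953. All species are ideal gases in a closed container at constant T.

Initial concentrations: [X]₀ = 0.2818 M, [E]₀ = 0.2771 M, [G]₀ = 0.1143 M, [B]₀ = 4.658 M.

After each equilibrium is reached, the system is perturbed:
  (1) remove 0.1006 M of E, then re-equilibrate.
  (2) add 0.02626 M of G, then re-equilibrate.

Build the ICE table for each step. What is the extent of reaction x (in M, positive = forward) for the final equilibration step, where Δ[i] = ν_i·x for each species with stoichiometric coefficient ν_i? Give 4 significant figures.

Q₀ = 5.225 vs Keq = 5.953 ⇒ Q<K, forward
Step 1:
                    X           E           G           B
  Initial      0.2818      0.2771      0.1143       4.658
  Change    -0.003427   -0.001142    0.003427    0.002285
  Equil        0.2784       0.276      0.1177        4.66
  solve Keq expr → x = 0.001142; check Q = 5.953
Then remove 0.1006 M of E.
Step 2:
                    X           E           G           B
  Initial      0.2784      0.1754      0.1177        4.66
  Change      0.01147    0.003823    -0.01147   -0.007645
  Equil        0.2898      0.1792      0.1063       4.653
  solve Keq expr → x = -0.003823; check Q = 5.953
Then add 0.02626 M of G.
Step 3:
                    X           E           G           B
  Initial      0.2898      0.1792      0.1325       4.653
  Change      0.01815     0.00605    -0.01815     -0.0121
  Equil         0.308      0.1852      0.1144       4.641
  solve Keq expr → x = -0.00605; check Q = 5.953

x = -0.00605 M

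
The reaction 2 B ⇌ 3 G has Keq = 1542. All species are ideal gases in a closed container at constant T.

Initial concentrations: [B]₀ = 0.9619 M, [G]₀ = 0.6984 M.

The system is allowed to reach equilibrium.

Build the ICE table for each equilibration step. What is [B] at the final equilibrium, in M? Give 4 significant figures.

Q₀ = 0.3682 vs Keq = 1542 ⇒ Q<K, forward
Step 1:
                  B         G
  init       0.9619    0.6984
  Δ         -0.8882     1.332
  eq        0.07369     2.031
  solve Keq expr → x = 0.4441; check Q = 1542

[B]_eq = 0.07369 M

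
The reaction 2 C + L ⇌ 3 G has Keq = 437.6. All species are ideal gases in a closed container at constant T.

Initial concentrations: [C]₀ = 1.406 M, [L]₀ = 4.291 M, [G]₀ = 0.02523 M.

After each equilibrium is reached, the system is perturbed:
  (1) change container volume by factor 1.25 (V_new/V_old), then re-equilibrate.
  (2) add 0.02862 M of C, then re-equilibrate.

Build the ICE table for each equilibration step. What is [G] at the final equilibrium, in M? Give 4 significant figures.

[G]_eq = 1.66 M

Q₀ = 1.8933e-06 vs Keq = 437.6 ⇒ Q<K, forward
Step 1:
                  C         L         G
  I           1.406     4.291   0.02523
  C          -1.334   -0.6668         2
  E         0.07239     3.624     2.026
  solve Keq expr → x = 0.6668; check Q = 437.6
Then change container volume by factor 1.25 (V_new/V_old).
Step 2:
                  C         L         G
  I         0.05791     2.899     1.621
  C               0         0         0
  E         0.05791     2.899     1.621
  solve Keq expr → x = 0; check Q = 437.6
Then add 0.02862 M of C.
Step 3:
                  C         L         G
  I         0.08653     2.899     1.621
  C        -0.02635  -0.01318   0.03953
  E         0.06018     2.886      1.66
  solve Keq expr → x = 0.01318; check Q = 437.6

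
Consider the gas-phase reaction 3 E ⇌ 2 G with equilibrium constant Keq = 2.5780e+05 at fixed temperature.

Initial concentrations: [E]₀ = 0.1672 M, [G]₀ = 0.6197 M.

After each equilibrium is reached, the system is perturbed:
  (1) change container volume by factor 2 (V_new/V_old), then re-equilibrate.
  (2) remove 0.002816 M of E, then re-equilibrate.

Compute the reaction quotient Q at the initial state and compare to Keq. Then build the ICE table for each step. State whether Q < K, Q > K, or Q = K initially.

Q₀ = 82.16 vs Keq = 2.5780e+05 ⇒ Q<K, forward
Step 1:
                  E         G
  init       0.1672    0.6197
  Δ         -0.1545     0.103
  eq        0.01265    0.7227
  solve Keq expr → x = 0.05152; check Q = 2.5780e+05
Then change container volume by factor 2 (V_new/V_old).
Step 2:
                  E         G
  init     0.006327    0.3614
  Δ        0.001629 -0.001086
  eq       0.007955    0.3603
  solve Keq expr → x = -5.4284e-04; check Q = 2.5780e+05
Then remove 0.002816 M of E.
Step 3:
                  E         G
  init     0.005139    0.3603
  Δ        0.002789 -0.001859
  eq       0.007928    0.3584
  solve Keq expr → x = -9.2954e-04; check Q = 2.5780e+05

Q₀ = 82.16; Q < K (proceeds forward)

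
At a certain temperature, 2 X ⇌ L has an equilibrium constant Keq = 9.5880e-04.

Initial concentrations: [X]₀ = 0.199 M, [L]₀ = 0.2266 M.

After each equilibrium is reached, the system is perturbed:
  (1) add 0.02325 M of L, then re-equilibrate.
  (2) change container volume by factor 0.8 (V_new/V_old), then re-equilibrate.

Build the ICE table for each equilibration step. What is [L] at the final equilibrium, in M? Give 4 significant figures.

[L]_eq = 7.2892e-04 M

Q₀ = 5.722 vs Keq = 9.5880e-04 ⇒ Q>K, reverse
Step 1:
                    X           L
  I             0.199      0.2266
  C            0.4524     -0.2262
  E            0.6514  4.0682e-04
  solve Keq expr → x = -0.2262; check Q = 9.5880e-04
Then add 0.02325 M of L.
Step 2:
                    X           L
  I            0.6514     0.02366
  C           0.04638    -0.02319
  E            0.6978  4.6682e-04
  solve Keq expr → x = -0.02319; check Q = 9.5880e-04
Then change container volume by factor 0.8 (V_new/V_old).
Step 3:
                    X           L
  I            0.8722  5.8352e-04
  C       -2.9079e-04  1.4539e-04
  E            0.8719  7.2892e-04
  solve Keq expr → x = 1.4539e-04; check Q = 9.5880e-04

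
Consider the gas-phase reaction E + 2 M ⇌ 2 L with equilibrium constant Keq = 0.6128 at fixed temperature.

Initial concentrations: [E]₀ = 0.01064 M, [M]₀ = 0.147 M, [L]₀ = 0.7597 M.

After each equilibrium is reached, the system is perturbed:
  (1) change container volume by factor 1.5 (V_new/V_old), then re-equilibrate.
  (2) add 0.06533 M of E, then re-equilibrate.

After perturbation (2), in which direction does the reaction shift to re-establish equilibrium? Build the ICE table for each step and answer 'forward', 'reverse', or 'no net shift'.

Direction: forward

Q₀ = 2510 vs Keq = 0.6128 ⇒ Q>K, reverse
Step 1:
                   E          M          L
  Initial    0.01064      0.147     0.7597
  Change      0.2503     0.5007    -0.5007
  Equil        0.261     0.6477      0.259
  solve Keq expr → x = -0.2503; check Q = 0.6128
Then change container volume by factor 1.5 (V_new/V_old).
Step 2:
                   E          M          L
  Initial      0.174     0.4318     0.1727
  Change     0.01032    0.02063   -0.02063
  Equil       0.1843     0.4524      0.152
  solve Keq expr → x = -0.01032; check Q = 0.6128
Then add 0.06533 M of E.
Step 3:
                   E          M          L
  Initial     0.2496     0.4524      0.152
  Change   -0.007965   -0.01593    0.01593
  Equil       0.2417     0.4365      0.168
  solve Keq expr → x = 0.007965; check Q = 0.6128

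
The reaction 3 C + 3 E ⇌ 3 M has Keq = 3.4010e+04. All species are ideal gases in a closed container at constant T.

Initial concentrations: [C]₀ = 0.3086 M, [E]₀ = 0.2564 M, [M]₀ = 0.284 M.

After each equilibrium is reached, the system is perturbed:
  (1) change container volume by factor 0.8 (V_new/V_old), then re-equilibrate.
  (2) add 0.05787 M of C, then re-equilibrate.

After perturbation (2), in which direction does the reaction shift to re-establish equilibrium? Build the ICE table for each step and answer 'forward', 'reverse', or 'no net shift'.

Direction: forward

Q₀ = 46.24 vs Keq = 3.4010e+04 ⇒ Q<K, forward
Step 1:
                   C          E          M
  init        0.3086     0.2564      0.284
  Δ          -0.1623    -0.1623     0.1623
  eq          0.1463    0.09413     0.4463
  solve Keq expr → x = 0.05409; check Q = 3.4010e+04
Then change container volume by factor 0.8 (V_new/V_old).
Step 2:
                   C          E          M
  init        0.1829     0.1177     0.5578
  Δ         -0.01354   -0.01354    0.01354
  eq          0.1694     0.1041     0.5714
  solve Keq expr → x = 0.004513; check Q = 3.4010e+04
Then add 0.05787 M of C.
Step 3:
                   C          E          M
  init        0.2272     0.1041     0.5714
  Δ         -0.01748   -0.01748    0.01748
  eq          0.2098    0.08664     0.5889
  solve Keq expr → x = 0.005826; check Q = 3.4010e+04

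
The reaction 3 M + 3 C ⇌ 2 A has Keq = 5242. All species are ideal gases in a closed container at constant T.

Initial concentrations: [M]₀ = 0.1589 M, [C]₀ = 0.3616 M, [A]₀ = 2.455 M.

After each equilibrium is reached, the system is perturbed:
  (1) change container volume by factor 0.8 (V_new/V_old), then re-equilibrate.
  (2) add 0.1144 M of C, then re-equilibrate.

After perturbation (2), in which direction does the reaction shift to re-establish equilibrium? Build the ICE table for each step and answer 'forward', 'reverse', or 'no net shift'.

Q₀ = 3.1772e+04 vs Keq = 5242 ⇒ Q>K, reverse
Step 1:
                    M           C           A
  Initial      0.1589      0.3616       2.455
  Change      0.07676     0.07676    -0.05117
  Equil        0.2357      0.4384       2.404
  solve Keq expr → x = -0.02559; check Q = 5242
Then change container volume by factor 0.8 (V_new/V_old).
Step 2:
                    M           C           A
  Initial      0.2946      0.5479       3.005
  Change     -0.05135    -0.05135     0.03424
  Equil        0.2432      0.4966       3.039
  solve Keq expr → x = 0.01712; check Q = 5242
Then add 0.1144 M of C.
Step 3:
                    M           C           A
  Initial      0.2432       0.611       3.039
  Change     -0.03318    -0.03318     0.02212
  Equil          0.21      0.5778       3.061
  solve Keq expr → x = 0.01106; check Q = 5242

Direction: forward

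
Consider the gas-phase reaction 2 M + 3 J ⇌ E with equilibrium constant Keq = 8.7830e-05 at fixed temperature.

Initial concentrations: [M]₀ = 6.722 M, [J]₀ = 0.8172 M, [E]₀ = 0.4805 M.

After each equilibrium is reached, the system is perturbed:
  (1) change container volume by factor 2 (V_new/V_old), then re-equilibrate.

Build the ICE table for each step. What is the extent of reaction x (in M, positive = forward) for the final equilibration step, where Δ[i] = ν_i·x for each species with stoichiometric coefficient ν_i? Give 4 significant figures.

x = -0.02209 M

Q₀ = 0.01949 vs Keq = 8.7830e-05 ⇒ Q>K, reverse
Step 1:
                    M           J           E
  Initial       6.722      0.8172      0.4805
  Change       0.8653       1.298     -0.4327
  Equil         7.587       2.115     0.04785
  solve Keq expr → x = -0.4327; check Q = 8.7830e-05
Then change container volume by factor 2 (V_new/V_old).
Step 2:
                    M           J           E
  Initial       3.794       1.058     0.02392
  Change      0.04417     0.06626    -0.02209
  Equil         3.838       1.124    0.001836
  solve Keq expr → x = -0.02209; check Q = 8.7830e-05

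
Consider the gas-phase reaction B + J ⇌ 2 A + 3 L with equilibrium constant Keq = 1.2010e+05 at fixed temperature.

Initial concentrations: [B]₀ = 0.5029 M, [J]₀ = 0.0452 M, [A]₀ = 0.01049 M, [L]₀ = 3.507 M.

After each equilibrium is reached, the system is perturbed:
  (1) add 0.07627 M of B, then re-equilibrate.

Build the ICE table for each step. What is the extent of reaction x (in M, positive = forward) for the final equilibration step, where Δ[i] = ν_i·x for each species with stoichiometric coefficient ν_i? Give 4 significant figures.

x = 1.2774e-06 M

Q₀ = 0.2088 vs Keq = 1.2010e+05 ⇒ Q<K, forward
Step 1:
                  B         J         A         L
  I          0.5029    0.0452   0.01049     3.507
  C        -0.04519  -0.04519   0.09038    0.1356
  E          0.4577 8.9461e-06    0.1009     3.643
  solve Keq expr → x = 0.04519; check Q = 1.2010e+05
Then add 0.07627 M of B.
Step 2:
                  B         J         A         L
  I           0.534 8.9461e-06    0.1009     3.643
  C       -1.2774e-06 -1.2774e-06 2.5547e-06 3.8321e-06
  E           0.534 7.6687e-06    0.1009     3.643
  solve Keq expr → x = 1.2774e-06; check Q = 1.2010e+05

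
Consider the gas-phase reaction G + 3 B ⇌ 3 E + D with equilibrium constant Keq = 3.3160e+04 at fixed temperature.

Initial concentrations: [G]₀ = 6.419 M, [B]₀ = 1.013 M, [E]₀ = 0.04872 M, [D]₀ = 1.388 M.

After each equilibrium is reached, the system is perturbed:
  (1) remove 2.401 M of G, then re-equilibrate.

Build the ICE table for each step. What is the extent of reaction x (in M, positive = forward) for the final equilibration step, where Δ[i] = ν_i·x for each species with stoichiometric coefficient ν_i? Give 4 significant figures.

x = -0.001255 M

Q₀ = 2.4056e-05 vs Keq = 3.3160e+04 ⇒ Q<K, forward
Step 1:
                   G          B          E          D
  I            6.419      1.013    0.04872      1.388
  C          -0.3306    -0.9918     0.9918     0.3306
  E            6.088    0.02124       1.04      1.719
  solve Keq expr → x = 0.3306; check Q = 3.3160e+04
Then remove 2.401 M of G.
Step 2:
                   G          B          E          D
  I            3.687    0.02124       1.04      1.719
  C         0.001255   0.003765  -0.003765  -0.001255
  E            3.689    0.02501      1.037      1.717
  solve Keq expr → x = -0.001255; check Q = 3.3160e+04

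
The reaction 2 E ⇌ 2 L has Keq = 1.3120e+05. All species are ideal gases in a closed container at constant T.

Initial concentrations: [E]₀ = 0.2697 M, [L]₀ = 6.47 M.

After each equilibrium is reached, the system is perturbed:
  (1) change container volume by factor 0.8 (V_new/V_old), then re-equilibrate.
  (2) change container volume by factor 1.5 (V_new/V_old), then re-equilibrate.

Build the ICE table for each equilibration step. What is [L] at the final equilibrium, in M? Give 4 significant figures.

[L]_eq = 5.601 M

Q₀ = 575.5 vs Keq = 1.3120e+05 ⇒ Q<K, forward
Step 1:
                   E          L
  I           0.2697       6.47
  C          -0.2511     0.2511
  E          0.01856      6.721
  solve Keq expr → x = 0.1256; check Q = 1.3120e+05
Then change container volume by factor 0.8 (V_new/V_old).
Step 2:
                   E          L
  I          0.02319      8.401
  C                0          0
  E          0.02319      8.401
  solve Keq expr → x = 0; check Q = 1.3120e+05
Then change container volume by factor 1.5 (V_new/V_old).
Step 3:
                   E          L
  I          0.01546      5.601
  C                0          0
  E          0.01546      5.601
  solve Keq expr → x = 0; check Q = 1.3120e+05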